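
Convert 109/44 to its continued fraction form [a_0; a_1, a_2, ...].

[2; 2, 10, 2]

Run the Euclidean algorithm on 109 and 44; the successive quotients are the partial quotients a_0, a_1, ... (each step inverts the fractional part left over by the previous one):
  109 = 2*44 + 21, so a_0 = 2.
  44 = 2*21 + 2, so a_1 = 2.
  21 = 10*2 + 1, so a_2 = 10.
  2 = 2*1 + 0, so a_3 = 2.
The remainder reaches 0 after 4 divisions, so the expansion has 4 partial quotients, read off in order.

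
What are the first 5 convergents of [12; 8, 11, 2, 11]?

12/1, 97/8, 1079/89, 2255/186, 25884/2135

Using the convergent recurrence p_i = a_i*p_{i-1} + p_{i-2}, q_i = a_i*q_{i-1} + q_{i-2} with p_{-2}=0, p_{-1}=1, q_{-2}=1, q_{-1}=0:
  i=0: a_0=12, p_0 = 12*1 + 0 = 12, q_0 = 12*0 + 1 = 1.
  i=1: a_1=8, p_1 = 8*12 + 1 = 97, q_1 = 8*1 + 0 = 8.
  i=2: a_2=11, p_2 = 11*97 + 12 = 1079, q_2 = 11*8 + 1 = 89.
  i=3: a_3=2, p_3 = 2*1079 + 97 = 2255, q_3 = 2*89 + 8 = 186.
  i=4: a_4=11, p_4 = 11*2255 + 1079 = 25884, q_4 = 11*186 + 89 = 2135.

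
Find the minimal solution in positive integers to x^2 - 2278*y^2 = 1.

First expand sqrt(2278) as a continued fraction. With x_i = (sqrt(2278) + m_i)/d_i and (m_0, d_0) = (0, 1): a_0 = floor(sqrt(2278)) = 47, since 47^2 = 2209 <= 2278 < 2304 = 48^2.
Iterate m_{i+1} = d_i*a_i - m_i, d_{i+1} = (2278 - m_{i+1}^2)/d_i, a_{i+1} = floor((a_0 + m_{i+1})/d_{i+1}):
  m_1 = 1*47 - 0 = 47, d_1 = (2278 - 47^2)/1 = 69/1 = 69, a_1 = floor((47 + 47)/69) = 1.
  m_2 = 69*1 - 47 = 22, d_2 = (2278 - 22^2)/69 = 1794/69 = 26, a_2 = floor((47 + 22)/26) = 2.
  m_3 = 26*2 - 22 = 30, d_3 = (2278 - 30^2)/26 = 1378/26 = 53, a_3 = floor((47 + 30)/53) = 1.
  m_4 = 53*1 - 30 = 23, d_4 = (2278 - 23^2)/53 = 1749/53 = 33, a_4 = floor((47 + 23)/33) = 2.
  m_5 = 33*2 - 23 = 43, d_5 = (2278 - 43^2)/33 = 429/33 = 13, a_5 = floor((47 + 43)/13) = 6.
  m_6 = 13*6 - 43 = 35, d_6 = (2278 - 35^2)/13 = 1053/13 = 81, a_6 = floor((47 + 35)/81) = 1.
  m_7 = 81*1 - 35 = 46, d_7 = (2278 - 46^2)/81 = 162/81 = 2, a_7 = floor((47 + 46)/2) = 46.
  m_8 = 2*46 - 46 = 46, d_8 = (2278 - 46^2)/2 = 162/2 = 81, a_8 = floor((47 + 46)/81) = 1.
  m_9 = 81*1 - 46 = 35, d_9 = (2278 - 35^2)/81 = 1053/81 = 13, a_9 = floor((47 + 35)/13) = 6.
  m_10 = 13*6 - 35 = 43, d_10 = (2278 - 43^2)/13 = 429/13 = 33, a_10 = floor((47 + 43)/33) = 2.
  m_11 = 33*2 - 43 = 23, d_11 = (2278 - 23^2)/33 = 1749/33 = 53, a_11 = floor((47 + 23)/53) = 1.
  m_12 = 53*1 - 23 = 30, d_12 = (2278 - 30^2)/53 = 1378/53 = 26, a_12 = floor((47 + 30)/26) = 2.
  m_13 = 26*2 - 30 = 22, d_13 = (2278 - 22^2)/26 = 1794/26 = 69, a_13 = floor((47 + 22)/69) = 1.
  m_14 = 69*1 - 22 = 47, d_14 = (2278 - 47^2)/69 = 69/69 = 1, a_14 = floor((47 + 47)/1) = 94.
  m_15 = 1*94 - 47 = 47, d_15 = (2278 - 47^2)/1 = 69/1 = 69: (m_15, d_15) = (m_1, d_1) = (47, 69), so from here the quotients repeat a_1, ..., a_14; the period length is 14.
So sqrt(2278) = [47; (1, 2, 1, 2, 6, 1, 46, 1, 6, 2, 1, 2, 1, 94)] with period length k = 14.
k is even, so the fundamental solution of x^2 - 2278y^2 = 1 is (p_{k-1}, q_{k-1}) = (p_13, q_13); compute convergents through index 13.
Convergents (p_i = a_i*p_{i-1} + p_{i-2}, q_i = a_i*q_{i-1} + q_{i-2} with p_{-2}=0, p_{-1}=1, q_{-2}=1, q_{-1}=0):
  i=0: a_0=47, p_0 = 47*1 + 0 = 47, q_0 = 47*0 + 1 = 1.
  i=1: a_1=1, p_1 = 1*47 + 1 = 48, q_1 = 1*1 + 0 = 1.
  i=2: a_2=2, p_2 = 2*48 + 47 = 143, q_2 = 2*1 + 1 = 3.
  i=3: a_3=1, p_3 = 1*143 + 48 = 191, q_3 = 1*3 + 1 = 4.
  i=4: a_4=2, p_4 = 2*191 + 143 = 525, q_4 = 2*4 + 3 = 11.
  i=5: a_5=6, p_5 = 6*525 + 191 = 3341, q_5 = 6*11 + 4 = 70.
  i=6: a_6=1, p_6 = 1*3341 + 525 = 3866, q_6 = 1*70 + 11 = 81.
  i=7: a_7=46, p_7 = 46*3866 + 3341 = 181177, q_7 = 46*81 + 70 = 3796.
  i=8: a_8=1, p_8 = 1*181177 + 3866 = 185043, q_8 = 1*3796 + 81 = 3877.
  i=9: a_9=6, p_9 = 6*185043 + 181177 = 1291435, q_9 = 6*3877 + 3796 = 27058.
  i=10: a_10=2, p_10 = 2*1291435 + 185043 = 2767913, q_10 = 2*27058 + 3877 = 57993.
  i=11: a_11=1, p_11 = 1*2767913 + 1291435 = 4059348, q_11 = 1*57993 + 27058 = 85051.
  i=12: a_12=2, p_12 = 2*4059348 + 2767913 = 10886609, q_12 = 2*85051 + 57993 = 228095.
  i=13: a_13=1, p_13 = 1*10886609 + 4059348 = 14945957, q_13 = 1*228095 + 85051 = 313146.
Check: 14945957^2 - 2278*313146^2 = 223381630645849 - 223381630645848 = 1, so (x, y) = (14945957, 313146) solves the equation, and by the theorem it is the least positive solution.

(x, y) = (14945957, 313146)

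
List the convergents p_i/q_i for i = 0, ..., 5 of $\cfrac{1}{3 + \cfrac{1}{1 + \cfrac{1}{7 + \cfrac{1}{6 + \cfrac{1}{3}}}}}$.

0/1, 1/3, 1/4, 8/31, 49/190, 155/601

Using the convergent recurrence p_i = a_i*p_{i-1} + p_{i-2}, q_i = a_i*q_{i-1} + q_{i-2} with p_{-2}=0, p_{-1}=1, q_{-2}=1, q_{-1}=0:
  i=0: a_0=0, p_0 = 0*1 + 0 = 0, q_0 = 0*0 + 1 = 1.
  i=1: a_1=3, p_1 = 3*0 + 1 = 1, q_1 = 3*1 + 0 = 3.
  i=2: a_2=1, p_2 = 1*1 + 0 = 1, q_2 = 1*3 + 1 = 4.
  i=3: a_3=7, p_3 = 7*1 + 1 = 8, q_3 = 7*4 + 3 = 31.
  i=4: a_4=6, p_4 = 6*8 + 1 = 49, q_4 = 6*31 + 4 = 190.
  i=5: a_5=3, p_5 = 3*49 + 8 = 155, q_5 = 3*190 + 31 = 601.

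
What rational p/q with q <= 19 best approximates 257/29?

Expand x = 257/29 as a continued fraction with the Euclidean algorithm:
  257 = 8*29 + 25, so a_0 = 8.
  29 = 1*25 + 4, so a_1 = 1.
  25 = 6*4 + 1, so a_2 = 6.
  4 = 4*1 + 0, so a_3 = 4.
so x = [8; 1, 6, 4].
Convergents (p_i = a_i*p_{i-1} + p_{i-2}, q_i = a_i*q_{i-1} + q_{i-2} with p_{-2}=0, p_{-1}=1, q_{-2}=1, q_{-1}=0), until the denominator exceeds 19:
  i=0: a_0=8, p_0 = 8*1 + 0 = 8, q_0 = 8*0 + 1 = 1.
  i=1: a_1=1, p_1 = 1*8 + 1 = 9, q_1 = 1*1 + 0 = 1.
  i=2: a_2=6, p_2 = 6*9 + 8 = 62, q_2 = 6*1 + 1 = 7.
  i=3: a_3=4, p_3 = 4*62 + 9 = 257, q_3 = 4*7 + 1 = 29.
q_3 = 29 > 19, so the last convergent with denominator <= 19 is p_2/q_2 = 62/7.
The closest fraction with denominator <= 19 is either p_2/q_2 or the intermediate fraction (k*p_2 + p_1)/(k*q_2 + q_1) with the largest k >= 1 whose denominator stays <= 19; these approach x as k grows, and every other convergent or intermediate fraction in range is farther away.
Largest k: floor((19 - q_1)/q_2) = floor((19 - 1)/7) = 2.
That gives (2*62 + 9)/(2*7 + 1) = 133/15.
Compare the errors: |x - 62/7| = |257*7 - 62*29|/(29*7) = 1/203, and |x - 133/15| = |257*15 - 133*29|/(29*15) = 2/435.
Cross-multiplying, 2*203 = 406 < 435 = 1*435, so 2/435 is smaller: the intermediate fraction 133/15 is closer to x than 62/7.

133/15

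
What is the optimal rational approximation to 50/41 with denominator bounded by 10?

11/9

Expand x = 50/41 as a continued fraction with the Euclidean algorithm:
  50 = 1*41 + 9, so a_0 = 1.
  41 = 4*9 + 5, so a_1 = 4.
  9 = 1*5 + 4, so a_2 = 1.
  5 = 1*4 + 1, so a_3 = 1.
  4 = 4*1 + 0, so a_4 = 4.
so x = [1; 4, 1, 1, 4].
Convergents (p_i = a_i*p_{i-1} + p_{i-2}, q_i = a_i*q_{i-1} + q_{i-2} with p_{-2}=0, p_{-1}=1, q_{-2}=1, q_{-1}=0), until the denominator exceeds 10:
  i=0: a_0=1, p_0 = 1*1 + 0 = 1, q_0 = 1*0 + 1 = 1.
  i=1: a_1=4, p_1 = 4*1 + 1 = 5, q_1 = 4*1 + 0 = 4.
  i=2: a_2=1, p_2 = 1*5 + 1 = 6, q_2 = 1*4 + 1 = 5.
  i=3: a_3=1, p_3 = 1*6 + 5 = 11, q_3 = 1*5 + 4 = 9.
  i=4: a_4=4, p_4 = 4*11 + 6 = 50, q_4 = 4*9 + 5 = 41.
q_4 = 41 > 10, so the last convergent with denominator <= 10 is p_3/q_3 = 11/9.
The closest fraction with denominator <= 10 is either p_3/q_3 or the intermediate fraction (k*p_3 + p_2)/(k*q_3 + q_2) with the largest k >= 1 whose denominator stays <= 10; these approach x as k grows, and every other convergent or intermediate fraction in range is farther away.
Largest k: floor((10 - q_2)/q_3) = floor((10 - 5)/9) = 0.
Since k = 0, no intermediate fraction beyond p_3/q_3 has denominator <= 10, so the convergent 11/9 is the closest (its error is |50*9 - 11*41|/(41*9) = 1/369).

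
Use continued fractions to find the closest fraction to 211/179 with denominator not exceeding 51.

Expand x = 211/179 as a continued fraction with the Euclidean algorithm:
  211 = 1*179 + 32, so a_0 = 1.
  179 = 5*32 + 19, so a_1 = 5.
  32 = 1*19 + 13, so a_2 = 1.
  19 = 1*13 + 6, so a_3 = 1.
  13 = 2*6 + 1, so a_4 = 2.
  6 = 6*1 + 0, so a_5 = 6.
so x = [1; 5, 1, 1, 2, 6].
Convergents (p_i = a_i*p_{i-1} + p_{i-2}, q_i = a_i*q_{i-1} + q_{i-2} with p_{-2}=0, p_{-1}=1, q_{-2}=1, q_{-1}=0), until the denominator exceeds 51:
  i=0: a_0=1, p_0 = 1*1 + 0 = 1, q_0 = 1*0 + 1 = 1.
  i=1: a_1=5, p_1 = 5*1 + 1 = 6, q_1 = 5*1 + 0 = 5.
  i=2: a_2=1, p_2 = 1*6 + 1 = 7, q_2 = 1*5 + 1 = 6.
  i=3: a_3=1, p_3 = 1*7 + 6 = 13, q_3 = 1*6 + 5 = 11.
  i=4: a_4=2, p_4 = 2*13 + 7 = 33, q_4 = 2*11 + 6 = 28.
  i=5: a_5=6, p_5 = 6*33 + 13 = 211, q_5 = 6*28 + 11 = 179.
q_5 = 179 > 51, so the last convergent with denominator <= 51 is p_4/q_4 = 33/28.
The closest fraction with denominator <= 51 is either p_4/q_4 or the intermediate fraction (k*p_4 + p_3)/(k*q_4 + q_3) with the largest k >= 1 whose denominator stays <= 51; these approach x as k grows, and every other convergent or intermediate fraction in range is farther away.
Largest k: floor((51 - q_3)/q_4) = floor((51 - 11)/28) = 1.
That gives (1*33 + 13)/(1*28 + 11) = 46/39.
Compare the errors: |x - 33/28| = |211*28 - 33*179|/(179*28) = 1/5012, and |x - 46/39| = |211*39 - 46*179|/(179*39) = 5/6981.
Cross-multiplying, 1*6981 = 6981 < 25060 = 5*5012, so 1/5012 is smaller: the convergent 33/28 is closer to x than 46/39.

33/28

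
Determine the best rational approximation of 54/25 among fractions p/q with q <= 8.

13/6

Expand x = 54/25 as a continued fraction with the Euclidean algorithm:
  54 = 2*25 + 4, so a_0 = 2.
  25 = 6*4 + 1, so a_1 = 6.
  4 = 4*1 + 0, so a_2 = 4.
so x = [2; 6, 4].
Convergents (p_i = a_i*p_{i-1} + p_{i-2}, q_i = a_i*q_{i-1} + q_{i-2} with p_{-2}=0, p_{-1}=1, q_{-2}=1, q_{-1}=0), until the denominator exceeds 8:
  i=0: a_0=2, p_0 = 2*1 + 0 = 2, q_0 = 2*0 + 1 = 1.
  i=1: a_1=6, p_1 = 6*2 + 1 = 13, q_1 = 6*1 + 0 = 6.
  i=2: a_2=4, p_2 = 4*13 + 2 = 54, q_2 = 4*6 + 1 = 25.
q_2 = 25 > 8, so the last convergent with denominator <= 8 is p_1/q_1 = 13/6.
The closest fraction with denominator <= 8 is either p_1/q_1 or the intermediate fraction (k*p_1 + p_0)/(k*q_1 + q_0) with the largest k >= 1 whose denominator stays <= 8; these approach x as k grows, and every other convergent or intermediate fraction in range is farther away.
Largest k: floor((8 - q_0)/q_1) = floor((8 - 1)/6) = 1.
That gives (1*13 + 2)/(1*6 + 1) = 15/7.
Compare the errors: |x - 13/6| = |54*6 - 13*25|/(25*6) = 1/150, and |x - 15/7| = |54*7 - 15*25|/(25*7) = 3/175.
Cross-multiplying, 1*175 = 175 < 450 = 3*150, so 1/150 is smaller: the convergent 13/6 is closer to x than 15/7.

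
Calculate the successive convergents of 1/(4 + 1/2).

0/1, 1/4, 2/9

Using the convergent recurrence p_i = a_i*p_{i-1} + p_{i-2}, q_i = a_i*q_{i-1} + q_{i-2} with p_{-2}=0, p_{-1}=1, q_{-2}=1, q_{-1}=0:
  i=0: a_0=0, p_0 = 0*1 + 0 = 0, q_0 = 0*0 + 1 = 1.
  i=1: a_1=4, p_1 = 4*0 + 1 = 1, q_1 = 4*1 + 0 = 4.
  i=2: a_2=2, p_2 = 2*1 + 0 = 2, q_2 = 2*4 + 1 = 9.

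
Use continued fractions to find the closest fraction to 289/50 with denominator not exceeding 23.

Expand x = 289/50 as a continued fraction with the Euclidean algorithm:
  289 = 5*50 + 39, so a_0 = 5.
  50 = 1*39 + 11, so a_1 = 1.
  39 = 3*11 + 6, so a_2 = 3.
  11 = 1*6 + 5, so a_3 = 1.
  6 = 1*5 + 1, so a_4 = 1.
  5 = 5*1 + 0, so a_5 = 5.
so x = [5; 1, 3, 1, 1, 5].
Convergents (p_i = a_i*p_{i-1} + p_{i-2}, q_i = a_i*q_{i-1} + q_{i-2} with p_{-2}=0, p_{-1}=1, q_{-2}=1, q_{-1}=0), until the denominator exceeds 23:
  i=0: a_0=5, p_0 = 5*1 + 0 = 5, q_0 = 5*0 + 1 = 1.
  i=1: a_1=1, p_1 = 1*5 + 1 = 6, q_1 = 1*1 + 0 = 1.
  i=2: a_2=3, p_2 = 3*6 + 5 = 23, q_2 = 3*1 + 1 = 4.
  i=3: a_3=1, p_3 = 1*23 + 6 = 29, q_3 = 1*4 + 1 = 5.
  i=4: a_4=1, p_4 = 1*29 + 23 = 52, q_4 = 1*5 + 4 = 9.
  i=5: a_5=5, p_5 = 5*52 + 29 = 289, q_5 = 5*9 + 5 = 50.
q_5 = 50 > 23, so the last convergent with denominator <= 23 is p_4/q_4 = 52/9.
The closest fraction with denominator <= 23 is either p_4/q_4 or the intermediate fraction (k*p_4 + p_3)/(k*q_4 + q_3) with the largest k >= 1 whose denominator stays <= 23; these approach x as k grows, and every other convergent or intermediate fraction in range is farther away.
Largest k: floor((23 - q_3)/q_4) = floor((23 - 5)/9) = 2.
That gives (2*52 + 29)/(2*9 + 5) = 133/23.
Compare the errors: |x - 52/9| = |289*9 - 52*50|/(50*9) = 1/450, and |x - 133/23| = |289*23 - 133*50|/(50*23) = 3/1150.
Cross-multiplying, 1*1150 = 1150 < 1350 = 3*450, so 1/450 is smaller: the convergent 52/9 is closer to x than 133/23.

52/9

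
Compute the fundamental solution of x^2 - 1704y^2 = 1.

First expand sqrt(1704) as a continued fraction. With x_i = (sqrt(1704) + m_i)/d_i and (m_0, d_0) = (0, 1): a_0 = floor(sqrt(1704)) = 41, since 41^2 = 1681 <= 1704 < 1764 = 42^2.
Iterate m_{i+1} = d_i*a_i - m_i, d_{i+1} = (1704 - m_{i+1}^2)/d_i, a_{i+1} = floor((a_0 + m_{i+1})/d_{i+1}):
  m_1 = 1*41 - 0 = 41, d_1 = (1704 - 41^2)/1 = 23/1 = 23, a_1 = floor((41 + 41)/23) = 3.
  m_2 = 23*3 - 41 = 28, d_2 = (1704 - 28^2)/23 = 920/23 = 40, a_2 = floor((41 + 28)/40) = 1.
  m_3 = 40*1 - 28 = 12, d_3 = (1704 - 12^2)/40 = 1560/40 = 39, a_3 = floor((41 + 12)/39) = 1.
  m_4 = 39*1 - 12 = 27, d_4 = (1704 - 27^2)/39 = 975/39 = 25, a_4 = floor((41 + 27)/25) = 2.
  m_5 = 25*2 - 27 = 23, d_5 = (1704 - 23^2)/25 = 1175/25 = 47, a_5 = floor((41 + 23)/47) = 1.
  m_6 = 47*1 - 23 = 24, d_6 = (1704 - 24^2)/47 = 1128/47 = 24, a_6 = floor((41 + 24)/24) = 2.
  m_7 = 24*2 - 24 = 24, d_7 = (1704 - 24^2)/24 = 1128/24 = 47, a_7 = floor((41 + 24)/47) = 1.
  m_8 = 47*1 - 24 = 23, d_8 = (1704 - 23^2)/47 = 1175/47 = 25, a_8 = floor((41 + 23)/25) = 2.
  m_9 = 25*2 - 23 = 27, d_9 = (1704 - 27^2)/25 = 975/25 = 39, a_9 = floor((41 + 27)/39) = 1.
  m_10 = 39*1 - 27 = 12, d_10 = (1704 - 12^2)/39 = 1560/39 = 40, a_10 = floor((41 + 12)/40) = 1.
  m_11 = 40*1 - 12 = 28, d_11 = (1704 - 28^2)/40 = 920/40 = 23, a_11 = floor((41 + 28)/23) = 3.
  m_12 = 23*3 - 28 = 41, d_12 = (1704 - 41^2)/23 = 23/23 = 1, a_12 = floor((41 + 41)/1) = 82.
  m_13 = 1*82 - 41 = 41, d_13 = (1704 - 41^2)/1 = 23/1 = 23: (m_13, d_13) = (m_1, d_1) = (41, 23), so from here the quotients repeat a_1, ..., a_12; the period length is 12.
So sqrt(1704) = [41; (3, 1, 1, 2, 1, 2, 1, 2, 1, 1, 3, 82)] with period length k = 12.
k is even, so the fundamental solution of x^2 - 1704y^2 = 1 is (p_{k-1}, q_{k-1}) = (p_11, q_11); compute convergents through index 11.
Convergents (p_i = a_i*p_{i-1} + p_{i-2}, q_i = a_i*q_{i-1} + q_{i-2} with p_{-2}=0, p_{-1}=1, q_{-2}=1, q_{-1}=0):
  i=0: a_0=41, p_0 = 41*1 + 0 = 41, q_0 = 41*0 + 1 = 1.
  i=1: a_1=3, p_1 = 3*41 + 1 = 124, q_1 = 3*1 + 0 = 3.
  i=2: a_2=1, p_2 = 1*124 + 41 = 165, q_2 = 1*3 + 1 = 4.
  i=3: a_3=1, p_3 = 1*165 + 124 = 289, q_3 = 1*4 + 3 = 7.
  i=4: a_4=2, p_4 = 2*289 + 165 = 743, q_4 = 2*7 + 4 = 18.
  i=5: a_5=1, p_5 = 1*743 + 289 = 1032, q_5 = 1*18 + 7 = 25.
  i=6: a_6=2, p_6 = 2*1032 + 743 = 2807, q_6 = 2*25 + 18 = 68.
  i=7: a_7=1, p_7 = 1*2807 + 1032 = 3839, q_7 = 1*68 + 25 = 93.
  i=8: a_8=2, p_8 = 2*3839 + 2807 = 10485, q_8 = 2*93 + 68 = 254.
  i=9: a_9=1, p_9 = 1*10485 + 3839 = 14324, q_9 = 1*254 + 93 = 347.
  i=10: a_10=1, p_10 = 1*14324 + 10485 = 24809, q_10 = 1*347 + 254 = 601.
  i=11: a_11=3, p_11 = 3*24809 + 14324 = 88751, q_11 = 3*601 + 347 = 2150.
Check: 88751^2 - 1704*2150^2 = 7876740001 - 7876740000 = 1, so (x, y) = (88751, 2150) solves the equation, and by the theorem it is the least positive solution.

(x, y) = (88751, 2150)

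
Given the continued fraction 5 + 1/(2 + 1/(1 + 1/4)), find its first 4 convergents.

5/1, 11/2, 16/3, 75/14

Using the convergent recurrence p_i = a_i*p_{i-1} + p_{i-2}, q_i = a_i*q_{i-1} + q_{i-2} with p_{-2}=0, p_{-1}=1, q_{-2}=1, q_{-1}=0:
  i=0: a_0=5, p_0 = 5*1 + 0 = 5, q_0 = 5*0 + 1 = 1.
  i=1: a_1=2, p_1 = 2*5 + 1 = 11, q_1 = 2*1 + 0 = 2.
  i=2: a_2=1, p_2 = 1*11 + 5 = 16, q_2 = 1*2 + 1 = 3.
  i=3: a_3=4, p_3 = 4*16 + 11 = 75, q_3 = 4*3 + 2 = 14.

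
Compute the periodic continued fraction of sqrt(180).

[13; (2, 2, 2, 26)]

Write x_i = (sqrt(180) + m_i)/d_i with (m_0, d_0) = (0, 1). a_0 = floor(sqrt(180)) = 13, since 13^2 = 169 <= 180 < 196 = 14^2.
Iterate m_{i+1} = d_i*a_i - m_i, d_{i+1} = (180 - m_{i+1}^2)/d_i, a_{i+1} = floor((a_0 + m_{i+1})/d_{i+1}):
  m_1 = 1*13 - 0 = 13, d_1 = (180 - 13^2)/1 = 11/1 = 11, a_1 = floor((13 + 13)/11) = 2.
  m_2 = 11*2 - 13 = 9, d_2 = (180 - 9^2)/11 = 99/11 = 9, a_2 = floor((13 + 9)/9) = 2.
  m_3 = 9*2 - 9 = 9, d_3 = (180 - 9^2)/9 = 99/9 = 11, a_3 = floor((13 + 9)/11) = 2.
  m_4 = 11*2 - 9 = 13, d_4 = (180 - 13^2)/11 = 11/11 = 1, a_4 = floor((13 + 13)/1) = 26.
  m_5 = 1*26 - 13 = 13, d_5 = (180 - 13^2)/1 = 11/1 = 11: (m_5, d_5) = (m_1, d_1) = (13, 11), so from here the quotients repeat a_1, ..., a_4; the period length is 4.
Hence the expansion of sqrt(180) is a_0 = 13 followed by the repeating block 2, 2, 2, 26 (period 4).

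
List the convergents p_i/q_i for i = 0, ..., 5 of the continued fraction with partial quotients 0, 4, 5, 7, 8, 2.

0/1, 1/4, 5/21, 36/151, 293/1229, 622/2609

Using the convergent recurrence p_i = a_i*p_{i-1} + p_{i-2}, q_i = a_i*q_{i-1} + q_{i-2} with p_{-2}=0, p_{-1}=1, q_{-2}=1, q_{-1}=0:
  i=0: a_0=0, p_0 = 0*1 + 0 = 0, q_0 = 0*0 + 1 = 1.
  i=1: a_1=4, p_1 = 4*0 + 1 = 1, q_1 = 4*1 + 0 = 4.
  i=2: a_2=5, p_2 = 5*1 + 0 = 5, q_2 = 5*4 + 1 = 21.
  i=3: a_3=7, p_3 = 7*5 + 1 = 36, q_3 = 7*21 + 4 = 151.
  i=4: a_4=8, p_4 = 8*36 + 5 = 293, q_4 = 8*151 + 21 = 1229.
  i=5: a_5=2, p_5 = 2*293 + 36 = 622, q_5 = 2*1229 + 151 = 2609.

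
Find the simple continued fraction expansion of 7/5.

Run the Euclidean algorithm on 7 and 5; the successive quotients are the partial quotients a_0, a_1, ... (each step inverts the fractional part left over by the previous one):
  7 = 1*5 + 2, so a_0 = 1.
  5 = 2*2 + 1, so a_1 = 2.
  2 = 2*1 + 0, so a_2 = 2.
The remainder reaches 0 after 3 divisions, so the expansion has 3 partial quotients, read off in order.

[1; 2, 2]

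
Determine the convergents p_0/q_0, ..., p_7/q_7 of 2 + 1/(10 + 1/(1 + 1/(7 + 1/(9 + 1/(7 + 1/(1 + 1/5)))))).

Using the convergent recurrence p_i = a_i*p_{i-1} + p_{i-2}, q_i = a_i*q_{i-1} + q_{i-2} with p_{-2}=0, p_{-1}=1, q_{-2}=1, q_{-1}=0:
  i=0: a_0=2, p_0 = 2*1 + 0 = 2, q_0 = 2*0 + 1 = 1.
  i=1: a_1=10, p_1 = 10*2 + 1 = 21, q_1 = 10*1 + 0 = 10.
  i=2: a_2=1, p_2 = 1*21 + 2 = 23, q_2 = 1*10 + 1 = 11.
  i=3: a_3=7, p_3 = 7*23 + 21 = 182, q_3 = 7*11 + 10 = 87.
  i=4: a_4=9, p_4 = 9*182 + 23 = 1661, q_4 = 9*87 + 11 = 794.
  i=5: a_5=7, p_5 = 7*1661 + 182 = 11809, q_5 = 7*794 + 87 = 5645.
  i=6: a_6=1, p_6 = 1*11809 + 1661 = 13470, q_6 = 1*5645 + 794 = 6439.
  i=7: a_7=5, p_7 = 5*13470 + 11809 = 79159, q_7 = 5*6439 + 5645 = 37840.

2/1, 21/10, 23/11, 182/87, 1661/794, 11809/5645, 13470/6439, 79159/37840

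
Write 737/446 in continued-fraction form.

Run the Euclidean algorithm on 737 and 446; the successive quotients are the partial quotients a_0, a_1, ... (each step inverts the fractional part left over by the previous one):
  737 = 1*446 + 291, so a_0 = 1.
  446 = 1*291 + 155, so a_1 = 1.
  291 = 1*155 + 136, so a_2 = 1.
  155 = 1*136 + 19, so a_3 = 1.
  136 = 7*19 + 3, so a_4 = 7.
  19 = 6*3 + 1, so a_5 = 6.
  3 = 3*1 + 0, so a_6 = 3.
The remainder reaches 0 after 7 divisions, so the expansion has 7 partial quotients, read off in order.

[1; 1, 1, 1, 7, 6, 3]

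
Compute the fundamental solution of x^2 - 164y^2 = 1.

(x, y) = (2049, 160)

First expand sqrt(164) as a continued fraction. With x_i = (sqrt(164) + m_i)/d_i and (m_0, d_0) = (0, 1): a_0 = floor(sqrt(164)) = 12, since 12^2 = 144 <= 164 < 169 = 13^2.
Iterate m_{i+1} = d_i*a_i - m_i, d_{i+1} = (164 - m_{i+1}^2)/d_i, a_{i+1} = floor((a_0 + m_{i+1})/d_{i+1}):
  m_1 = 1*12 - 0 = 12, d_1 = (164 - 12^2)/1 = 20/1 = 20, a_1 = floor((12 + 12)/20) = 1.
  m_2 = 20*1 - 12 = 8, d_2 = (164 - 8^2)/20 = 100/20 = 5, a_2 = floor((12 + 8)/5) = 4.
  m_3 = 5*4 - 8 = 12, d_3 = (164 - 12^2)/5 = 20/5 = 4, a_3 = floor((12 + 12)/4) = 6.
  m_4 = 4*6 - 12 = 12, d_4 = (164 - 12^2)/4 = 20/4 = 5, a_4 = floor((12 + 12)/5) = 4.
  m_5 = 5*4 - 12 = 8, d_5 = (164 - 8^2)/5 = 100/5 = 20, a_5 = floor((12 + 8)/20) = 1.
  m_6 = 20*1 - 8 = 12, d_6 = (164 - 12^2)/20 = 20/20 = 1, a_6 = floor((12 + 12)/1) = 24.
  m_7 = 1*24 - 12 = 12, d_7 = (164 - 12^2)/1 = 20/1 = 20: (m_7, d_7) = (m_1, d_1) = (12, 20), so from here the quotients repeat a_1, ..., a_6; the period length is 6.
So sqrt(164) = [12; (1, 4, 6, 4, 1, 24)] with period length k = 6.
k is even, so the fundamental solution of x^2 - 164y^2 = 1 is (p_{k-1}, q_{k-1}) = (p_5, q_5); compute convergents through index 5.
Convergents (p_i = a_i*p_{i-1} + p_{i-2}, q_i = a_i*q_{i-1} + q_{i-2} with p_{-2}=0, p_{-1}=1, q_{-2}=1, q_{-1}=0):
  i=0: a_0=12, p_0 = 12*1 + 0 = 12, q_0 = 12*0 + 1 = 1.
  i=1: a_1=1, p_1 = 1*12 + 1 = 13, q_1 = 1*1 + 0 = 1.
  i=2: a_2=4, p_2 = 4*13 + 12 = 64, q_2 = 4*1 + 1 = 5.
  i=3: a_3=6, p_3 = 6*64 + 13 = 397, q_3 = 6*5 + 1 = 31.
  i=4: a_4=4, p_4 = 4*397 + 64 = 1652, q_4 = 4*31 + 5 = 129.
  i=5: a_5=1, p_5 = 1*1652 + 397 = 2049, q_5 = 1*129 + 31 = 160.
Check: 2049^2 - 164*160^2 = 4198401 - 4198400 = 1, so (x, y) = (2049, 160) solves the equation, and by the theorem it is the least positive solution.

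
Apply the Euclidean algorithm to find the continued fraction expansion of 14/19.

Run the Euclidean algorithm on 14 and 19; the successive quotients are the partial quotients a_0, a_1, ... (each step inverts the fractional part left over by the previous one):
  14 = 0*19 + 14, so a_0 = 0.
  19 = 1*14 + 5, so a_1 = 1.
  14 = 2*5 + 4, so a_2 = 2.
  5 = 1*4 + 1, so a_3 = 1.
  4 = 4*1 + 0, so a_4 = 4.
The remainder reaches 0 after 5 divisions, so the expansion has 5 partial quotients, read off in order.

[0; 1, 2, 1, 4]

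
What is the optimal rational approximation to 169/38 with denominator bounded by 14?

Expand x = 169/38 as a continued fraction with the Euclidean algorithm:
  169 = 4*38 + 17, so a_0 = 4.
  38 = 2*17 + 4, so a_1 = 2.
  17 = 4*4 + 1, so a_2 = 4.
  4 = 4*1 + 0, so a_3 = 4.
so x = [4; 2, 4, 4].
Convergents (p_i = a_i*p_{i-1} + p_{i-2}, q_i = a_i*q_{i-1} + q_{i-2} with p_{-2}=0, p_{-1}=1, q_{-2}=1, q_{-1}=0), until the denominator exceeds 14:
  i=0: a_0=4, p_0 = 4*1 + 0 = 4, q_0 = 4*0 + 1 = 1.
  i=1: a_1=2, p_1 = 2*4 + 1 = 9, q_1 = 2*1 + 0 = 2.
  i=2: a_2=4, p_2 = 4*9 + 4 = 40, q_2 = 4*2 + 1 = 9.
  i=3: a_3=4, p_3 = 4*40 + 9 = 169, q_3 = 4*9 + 2 = 38.
q_3 = 38 > 14, so the last convergent with denominator <= 14 is p_2/q_2 = 40/9.
The closest fraction with denominator <= 14 is either p_2/q_2 or the intermediate fraction (k*p_2 + p_1)/(k*q_2 + q_1) with the largest k >= 1 whose denominator stays <= 14; these approach x as k grows, and every other convergent or intermediate fraction in range is farther away.
Largest k: floor((14 - q_1)/q_2) = floor((14 - 2)/9) = 1.
That gives (1*40 + 9)/(1*9 + 2) = 49/11.
Compare the errors: |x - 40/9| = |169*9 - 40*38|/(38*9) = 1/342, and |x - 49/11| = |169*11 - 49*38|/(38*11) = 3/418.
Cross-multiplying, 1*418 = 418 < 1026 = 3*342, so 1/342 is smaller: the convergent 40/9 is closer to x than 49/11.

40/9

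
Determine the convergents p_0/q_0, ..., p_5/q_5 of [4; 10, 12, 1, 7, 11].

4/1, 41/10, 496/121, 537/131, 4255/1038, 47342/11549

Using the convergent recurrence p_i = a_i*p_{i-1} + p_{i-2}, q_i = a_i*q_{i-1} + q_{i-2} with p_{-2}=0, p_{-1}=1, q_{-2}=1, q_{-1}=0:
  i=0: a_0=4, p_0 = 4*1 + 0 = 4, q_0 = 4*0 + 1 = 1.
  i=1: a_1=10, p_1 = 10*4 + 1 = 41, q_1 = 10*1 + 0 = 10.
  i=2: a_2=12, p_2 = 12*41 + 4 = 496, q_2 = 12*10 + 1 = 121.
  i=3: a_3=1, p_3 = 1*496 + 41 = 537, q_3 = 1*121 + 10 = 131.
  i=4: a_4=7, p_4 = 7*537 + 496 = 4255, q_4 = 7*131 + 121 = 1038.
  i=5: a_5=11, p_5 = 11*4255 + 537 = 47342, q_5 = 11*1038 + 131 = 11549.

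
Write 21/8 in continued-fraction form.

[2; 1, 1, 1, 2]

Run the Euclidean algorithm on 21 and 8; the successive quotients are the partial quotients a_0, a_1, ... (each step inverts the fractional part left over by the previous one):
  21 = 2*8 + 5, so a_0 = 2.
  8 = 1*5 + 3, so a_1 = 1.
  5 = 1*3 + 2, so a_2 = 1.
  3 = 1*2 + 1, so a_3 = 1.
  2 = 2*1 + 0, so a_4 = 2.
The remainder reaches 0 after 5 divisions, so the expansion has 5 partial quotients, read off in order.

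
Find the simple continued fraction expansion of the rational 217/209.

Run the Euclidean algorithm on 217 and 209; the successive quotients are the partial quotients a_0, a_1, ... (each step inverts the fractional part left over by the previous one):
  217 = 1*209 + 8, so a_0 = 1.
  209 = 26*8 + 1, so a_1 = 26.
  8 = 8*1 + 0, so a_2 = 8.
The remainder reaches 0 after 3 divisions, so the expansion has 3 partial quotients, read off in order.

[1; 26, 8]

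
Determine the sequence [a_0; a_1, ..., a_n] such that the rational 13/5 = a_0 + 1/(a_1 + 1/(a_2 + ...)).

Run the Euclidean algorithm on 13 and 5; the successive quotients are the partial quotients a_0, a_1, ... (each step inverts the fractional part left over by the previous one):
  13 = 2*5 + 3, so a_0 = 2.
  5 = 1*3 + 2, so a_1 = 1.
  3 = 1*2 + 1, so a_2 = 1.
  2 = 2*1 + 0, so a_3 = 2.
The remainder reaches 0 after 4 divisions, so the expansion has 4 partial quotients, read off in order.

[2; 1, 1, 2]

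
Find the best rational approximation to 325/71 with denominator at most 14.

Expand x = 325/71 as a continued fraction with the Euclidean algorithm:
  325 = 4*71 + 41, so a_0 = 4.
  71 = 1*41 + 30, so a_1 = 1.
  41 = 1*30 + 11, so a_2 = 1.
  30 = 2*11 + 8, so a_3 = 2.
  11 = 1*8 + 3, so a_4 = 1.
  8 = 2*3 + 2, so a_5 = 2.
  3 = 1*2 + 1, so a_6 = 1.
  2 = 2*1 + 0, so a_7 = 2.
so x = [4; 1, 1, 2, 1, 2, 1, 2].
Convergents (p_i = a_i*p_{i-1} + p_{i-2}, q_i = a_i*q_{i-1} + q_{i-2} with p_{-2}=0, p_{-1}=1, q_{-2}=1, q_{-1}=0), until the denominator exceeds 14:
  i=0: a_0=4, p_0 = 4*1 + 0 = 4, q_0 = 4*0 + 1 = 1.
  i=1: a_1=1, p_1 = 1*4 + 1 = 5, q_1 = 1*1 + 0 = 1.
  i=2: a_2=1, p_2 = 1*5 + 4 = 9, q_2 = 1*1 + 1 = 2.
  i=3: a_3=2, p_3 = 2*9 + 5 = 23, q_3 = 2*2 + 1 = 5.
  i=4: a_4=1, p_4 = 1*23 + 9 = 32, q_4 = 1*5 + 2 = 7.
  i=5: a_5=2, p_5 = 2*32 + 23 = 87, q_5 = 2*7 + 5 = 19.
q_5 = 19 > 14, so the last convergent with denominator <= 14 is p_4/q_4 = 32/7.
The closest fraction with denominator <= 14 is either p_4/q_4 or the intermediate fraction (k*p_4 + p_3)/(k*q_4 + q_3) with the largest k >= 1 whose denominator stays <= 14; these approach x as k grows, and every other convergent or intermediate fraction in range is farther away.
Largest k: floor((14 - q_3)/q_4) = floor((14 - 5)/7) = 1.
That gives (1*32 + 23)/(1*7 + 5) = 55/12.
Compare the errors: |x - 32/7| = |325*7 - 32*71|/(71*7) = 3/497, and |x - 55/12| = |325*12 - 55*71|/(71*12) = 5/852.
Cross-multiplying, 5*497 = 2485 < 2556 = 3*852, so 5/852 is smaller: the intermediate fraction 55/12 is closer to x than 32/7.

55/12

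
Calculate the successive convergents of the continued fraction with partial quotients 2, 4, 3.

2/1, 9/4, 29/13

Using the convergent recurrence p_i = a_i*p_{i-1} + p_{i-2}, q_i = a_i*q_{i-1} + q_{i-2} with p_{-2}=0, p_{-1}=1, q_{-2}=1, q_{-1}=0:
  i=0: a_0=2, p_0 = 2*1 + 0 = 2, q_0 = 2*0 + 1 = 1.
  i=1: a_1=4, p_1 = 4*2 + 1 = 9, q_1 = 4*1 + 0 = 4.
  i=2: a_2=3, p_2 = 3*9 + 2 = 29, q_2 = 3*4 + 1 = 13.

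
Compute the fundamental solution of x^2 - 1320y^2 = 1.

First expand sqrt(1320) as a continued fraction. With x_i = (sqrt(1320) + m_i)/d_i and (m_0, d_0) = (0, 1): a_0 = floor(sqrt(1320)) = 36, since 36^2 = 1296 <= 1320 < 1369 = 37^2.
Iterate m_{i+1} = d_i*a_i - m_i, d_{i+1} = (1320 - m_{i+1}^2)/d_i, a_{i+1} = floor((a_0 + m_{i+1})/d_{i+1}):
  m_1 = 1*36 - 0 = 36, d_1 = (1320 - 36^2)/1 = 24/1 = 24, a_1 = floor((36 + 36)/24) = 3.
  m_2 = 24*3 - 36 = 36, d_2 = (1320 - 36^2)/24 = 24/24 = 1, a_2 = floor((36 + 36)/1) = 72.
  m_3 = 1*72 - 36 = 36, d_3 = (1320 - 36^2)/1 = 24/1 = 24: (m_3, d_3) = (m_1, d_1) = (36, 24), so from here the quotients repeat a_1, a_2; the period length is 2.
So sqrt(1320) = [36; (3, 72)] with period length k = 2.
k is even, so the fundamental solution of x^2 - 1320y^2 = 1 is (p_{k-1}, q_{k-1}) = (p_1, q_1); compute convergents through index 1.
Convergents (p_i = a_i*p_{i-1} + p_{i-2}, q_i = a_i*q_{i-1} + q_{i-2} with p_{-2}=0, p_{-1}=1, q_{-2}=1, q_{-1}=0):
  i=0: a_0=36, p_0 = 36*1 + 0 = 36, q_0 = 36*0 + 1 = 1.
  i=1: a_1=3, p_1 = 3*36 + 1 = 109, q_1 = 3*1 + 0 = 3.
Check: 109^2 - 1320*3^2 = 11881 - 11880 = 1, so (x, y) = (109, 3) solves the equation, and by the theorem it is the least positive solution.

(x, y) = (109, 3)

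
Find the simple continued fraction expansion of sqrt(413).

Write x_i = (sqrt(413) + m_i)/d_i with (m_0, d_0) = (0, 1). a_0 = floor(sqrt(413)) = 20, since 20^2 = 400 <= 413 < 441 = 21^2.
Iterate m_{i+1} = d_i*a_i - m_i, d_{i+1} = (413 - m_{i+1}^2)/d_i, a_{i+1} = floor((a_0 + m_{i+1})/d_{i+1}):
  m_1 = 1*20 - 0 = 20, d_1 = (413 - 20^2)/1 = 13/1 = 13, a_1 = floor((20 + 20)/13) = 3.
  m_2 = 13*3 - 20 = 19, d_2 = (413 - 19^2)/13 = 52/13 = 4, a_2 = floor((20 + 19)/4) = 9.
  m_3 = 4*9 - 19 = 17, d_3 = (413 - 17^2)/4 = 124/4 = 31, a_3 = floor((20 + 17)/31) = 1.
  m_4 = 31*1 - 17 = 14, d_4 = (413 - 14^2)/31 = 217/31 = 7, a_4 = floor((20 + 14)/7) = 4.
  m_5 = 7*4 - 14 = 14, d_5 = (413 - 14^2)/7 = 217/7 = 31, a_5 = floor((20 + 14)/31) = 1.
  m_6 = 31*1 - 14 = 17, d_6 = (413 - 17^2)/31 = 124/31 = 4, a_6 = floor((20 + 17)/4) = 9.
  m_7 = 4*9 - 17 = 19, d_7 = (413 - 19^2)/4 = 52/4 = 13, a_7 = floor((20 + 19)/13) = 3.
  m_8 = 13*3 - 19 = 20, d_8 = (413 - 20^2)/13 = 13/13 = 1, a_8 = floor((20 + 20)/1) = 40.
  m_9 = 1*40 - 20 = 20, d_9 = (413 - 20^2)/1 = 13/1 = 13: (m_9, d_9) = (m_1, d_1) = (20, 13), so from here the quotients repeat a_1, ..., a_8; the period length is 8.
Hence the expansion of sqrt(413) is a_0 = 20 followed by the repeating block 3, 9, 1, 4, 1, 9, 3, 40 (period 8).

[20; (3, 9, 1, 4, 1, 9, 3, 40)]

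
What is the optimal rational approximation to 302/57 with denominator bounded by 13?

Expand x = 302/57 as a continued fraction with the Euclidean algorithm:
  302 = 5*57 + 17, so a_0 = 5.
  57 = 3*17 + 6, so a_1 = 3.
  17 = 2*6 + 5, so a_2 = 2.
  6 = 1*5 + 1, so a_3 = 1.
  5 = 5*1 + 0, so a_4 = 5.
so x = [5; 3, 2, 1, 5].
Convergents (p_i = a_i*p_{i-1} + p_{i-2}, q_i = a_i*q_{i-1} + q_{i-2} with p_{-2}=0, p_{-1}=1, q_{-2}=1, q_{-1}=0), until the denominator exceeds 13:
  i=0: a_0=5, p_0 = 5*1 + 0 = 5, q_0 = 5*0 + 1 = 1.
  i=1: a_1=3, p_1 = 3*5 + 1 = 16, q_1 = 3*1 + 0 = 3.
  i=2: a_2=2, p_2 = 2*16 + 5 = 37, q_2 = 2*3 + 1 = 7.
  i=3: a_3=1, p_3 = 1*37 + 16 = 53, q_3 = 1*7 + 3 = 10.
  i=4: a_4=5, p_4 = 5*53 + 37 = 302, q_4 = 5*10 + 7 = 57.
q_4 = 57 > 13, so the last convergent with denominator <= 13 is p_3/q_3 = 53/10.
The closest fraction with denominator <= 13 is either p_3/q_3 or the intermediate fraction (k*p_3 + p_2)/(k*q_3 + q_2) with the largest k >= 1 whose denominator stays <= 13; these approach x as k grows, and every other convergent or intermediate fraction in range is farther away.
Largest k: floor((13 - q_2)/q_3) = floor((13 - 7)/10) = 0.
Since k = 0, no intermediate fraction beyond p_3/q_3 has denominator <= 13, so the convergent 53/10 is the closest (its error is |302*10 - 53*57|/(57*10) = 1/570).

53/10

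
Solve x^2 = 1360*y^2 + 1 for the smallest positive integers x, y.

(x, y) = (285769, 7749)

First expand sqrt(1360) as a continued fraction. With x_i = (sqrt(1360) + m_i)/d_i and (m_0, d_0) = (0, 1): a_0 = floor(sqrt(1360)) = 36, since 36^2 = 1296 <= 1360 < 1369 = 37^2.
Iterate m_{i+1} = d_i*a_i - m_i, d_{i+1} = (1360 - m_{i+1}^2)/d_i, a_{i+1} = floor((a_0 + m_{i+1})/d_{i+1}):
  m_1 = 1*36 - 0 = 36, d_1 = (1360 - 36^2)/1 = 64/1 = 64, a_1 = floor((36 + 36)/64) = 1.
  m_2 = 64*1 - 36 = 28, d_2 = (1360 - 28^2)/64 = 576/64 = 9, a_2 = floor((36 + 28)/9) = 7.
  m_3 = 9*7 - 28 = 35, d_3 = (1360 - 35^2)/9 = 135/9 = 15, a_3 = floor((36 + 35)/15) = 4.
  m_4 = 15*4 - 35 = 25, d_4 = (1360 - 25^2)/15 = 735/15 = 49, a_4 = floor((36 + 25)/49) = 1.
  m_5 = 49*1 - 25 = 24, d_5 = (1360 - 24^2)/49 = 784/49 = 16, a_5 = floor((36 + 24)/16) = 3.
  m_6 = 16*3 - 24 = 24, d_6 = (1360 - 24^2)/16 = 784/16 = 49, a_6 = floor((36 + 24)/49) = 1.
  m_7 = 49*1 - 24 = 25, d_7 = (1360 - 25^2)/49 = 735/49 = 15, a_7 = floor((36 + 25)/15) = 4.
  m_8 = 15*4 - 25 = 35, d_8 = (1360 - 35^2)/15 = 135/15 = 9, a_8 = floor((36 + 35)/9) = 7.
  m_9 = 9*7 - 35 = 28, d_9 = (1360 - 28^2)/9 = 576/9 = 64, a_9 = floor((36 + 28)/64) = 1.
  m_10 = 64*1 - 28 = 36, d_10 = (1360 - 36^2)/64 = 64/64 = 1, a_10 = floor((36 + 36)/1) = 72.
  m_11 = 1*72 - 36 = 36, d_11 = (1360 - 36^2)/1 = 64/1 = 64: (m_11, d_11) = (m_1, d_1) = (36, 64), so from here the quotients repeat a_1, ..., a_10; the period length is 10.
So sqrt(1360) = [36; (1, 7, 4, 1, 3, 1, 4, 7, 1, 72)] with period length k = 10.
k is even, so the fundamental solution of x^2 - 1360y^2 = 1 is (p_{k-1}, q_{k-1}) = (p_9, q_9); compute convergents through index 9.
Convergents (p_i = a_i*p_{i-1} + p_{i-2}, q_i = a_i*q_{i-1} + q_{i-2} with p_{-2}=0, p_{-1}=1, q_{-2}=1, q_{-1}=0):
  i=0: a_0=36, p_0 = 36*1 + 0 = 36, q_0 = 36*0 + 1 = 1.
  i=1: a_1=1, p_1 = 1*36 + 1 = 37, q_1 = 1*1 + 0 = 1.
  i=2: a_2=7, p_2 = 7*37 + 36 = 295, q_2 = 7*1 + 1 = 8.
  i=3: a_3=4, p_3 = 4*295 + 37 = 1217, q_3 = 4*8 + 1 = 33.
  i=4: a_4=1, p_4 = 1*1217 + 295 = 1512, q_4 = 1*33 + 8 = 41.
  i=5: a_5=3, p_5 = 3*1512 + 1217 = 5753, q_5 = 3*41 + 33 = 156.
  i=6: a_6=1, p_6 = 1*5753 + 1512 = 7265, q_6 = 1*156 + 41 = 197.
  i=7: a_7=4, p_7 = 4*7265 + 5753 = 34813, q_7 = 4*197 + 156 = 944.
  i=8: a_8=7, p_8 = 7*34813 + 7265 = 250956, q_8 = 7*944 + 197 = 6805.
  i=9: a_9=1, p_9 = 1*250956 + 34813 = 285769, q_9 = 1*6805 + 944 = 7749.
Check: 285769^2 - 1360*7749^2 = 81663921361 - 81663921360 = 1, so (x, y) = (285769, 7749) solves the equation, and by the theorem it is the least positive solution.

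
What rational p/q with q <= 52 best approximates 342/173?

85/43

Expand x = 342/173 as a continued fraction with the Euclidean algorithm:
  342 = 1*173 + 169, so a_0 = 1.
  173 = 1*169 + 4, so a_1 = 1.
  169 = 42*4 + 1, so a_2 = 42.
  4 = 4*1 + 0, so a_3 = 4.
so x = [1; 1, 42, 4].
Convergents (p_i = a_i*p_{i-1} + p_{i-2}, q_i = a_i*q_{i-1} + q_{i-2} with p_{-2}=0, p_{-1}=1, q_{-2}=1, q_{-1}=0), until the denominator exceeds 52:
  i=0: a_0=1, p_0 = 1*1 + 0 = 1, q_0 = 1*0 + 1 = 1.
  i=1: a_1=1, p_1 = 1*1 + 1 = 2, q_1 = 1*1 + 0 = 1.
  i=2: a_2=42, p_2 = 42*2 + 1 = 85, q_2 = 42*1 + 1 = 43.
  i=3: a_3=4, p_3 = 4*85 + 2 = 342, q_3 = 4*43 + 1 = 173.
q_3 = 173 > 52, so the last convergent with denominator <= 52 is p_2/q_2 = 85/43.
The closest fraction with denominator <= 52 is either p_2/q_2 or the intermediate fraction (k*p_2 + p_1)/(k*q_2 + q_1) with the largest k >= 1 whose denominator stays <= 52; these approach x as k grows, and every other convergent or intermediate fraction in range is farther away.
Largest k: floor((52 - q_1)/q_2) = floor((52 - 1)/43) = 1.
That gives (1*85 + 2)/(1*43 + 1) = 87/44.
Compare the errors: |x - 85/43| = |342*43 - 85*173|/(173*43) = 1/7439, and |x - 87/44| = |342*44 - 87*173|/(173*44) = 3/7612.
Cross-multiplying, 1*7612 = 7612 < 22317 = 3*7439, so 1/7439 is smaller: the convergent 85/43 is closer to x than 87/44.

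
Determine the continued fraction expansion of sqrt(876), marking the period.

Write x_i = (sqrt(876) + m_i)/d_i with (m_0, d_0) = (0, 1). a_0 = floor(sqrt(876)) = 29, since 29^2 = 841 <= 876 < 900 = 30^2.
Iterate m_{i+1} = d_i*a_i - m_i, d_{i+1} = (876 - m_{i+1}^2)/d_i, a_{i+1} = floor((a_0 + m_{i+1})/d_{i+1}):
  m_1 = 1*29 - 0 = 29, d_1 = (876 - 29^2)/1 = 35/1 = 35, a_1 = floor((29 + 29)/35) = 1.
  m_2 = 35*1 - 29 = 6, d_2 = (876 - 6^2)/35 = 840/35 = 24, a_2 = floor((29 + 6)/24) = 1.
  m_3 = 24*1 - 6 = 18, d_3 = (876 - 18^2)/24 = 552/24 = 23, a_3 = floor((29 + 18)/23) = 2.
  m_4 = 23*2 - 18 = 28, d_4 = (876 - 28^2)/23 = 92/23 = 4, a_4 = floor((29 + 28)/4) = 14.
  m_5 = 4*14 - 28 = 28, d_5 = (876 - 28^2)/4 = 92/4 = 23, a_5 = floor((29 + 28)/23) = 2.
  m_6 = 23*2 - 28 = 18, d_6 = (876 - 18^2)/23 = 552/23 = 24, a_6 = floor((29 + 18)/24) = 1.
  m_7 = 24*1 - 18 = 6, d_7 = (876 - 6^2)/24 = 840/24 = 35, a_7 = floor((29 + 6)/35) = 1.
  m_8 = 35*1 - 6 = 29, d_8 = (876 - 29^2)/35 = 35/35 = 1, a_8 = floor((29 + 29)/1) = 58.
  m_9 = 1*58 - 29 = 29, d_9 = (876 - 29^2)/1 = 35/1 = 35: (m_9, d_9) = (m_1, d_1) = (29, 35), so from here the quotients repeat a_1, ..., a_8; the period length is 8.
Hence the expansion of sqrt(876) is a_0 = 29 followed by the repeating block 1, 1, 2, 14, 2, 1, 1, 58 (period 8).

[29; (1, 1, 2, 14, 2, 1, 1, 58)]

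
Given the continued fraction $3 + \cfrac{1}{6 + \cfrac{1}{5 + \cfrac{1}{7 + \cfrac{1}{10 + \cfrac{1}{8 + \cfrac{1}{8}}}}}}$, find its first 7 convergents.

Using the convergent recurrence p_i = a_i*p_{i-1} + p_{i-2}, q_i = a_i*q_{i-1} + q_{i-2} with p_{-2}=0, p_{-1}=1, q_{-2}=1, q_{-1}=0:
  i=0: a_0=3, p_0 = 3*1 + 0 = 3, q_0 = 3*0 + 1 = 1.
  i=1: a_1=6, p_1 = 6*3 + 1 = 19, q_1 = 6*1 + 0 = 6.
  i=2: a_2=5, p_2 = 5*19 + 3 = 98, q_2 = 5*6 + 1 = 31.
  i=3: a_3=7, p_3 = 7*98 + 19 = 705, q_3 = 7*31 + 6 = 223.
  i=4: a_4=10, p_4 = 10*705 + 98 = 7148, q_4 = 10*223 + 31 = 2261.
  i=5: a_5=8, p_5 = 8*7148 + 705 = 57889, q_5 = 8*2261 + 223 = 18311.
  i=6: a_6=8, p_6 = 8*57889 + 7148 = 470260, q_6 = 8*18311 + 2261 = 148749.

3/1, 19/6, 98/31, 705/223, 7148/2261, 57889/18311, 470260/148749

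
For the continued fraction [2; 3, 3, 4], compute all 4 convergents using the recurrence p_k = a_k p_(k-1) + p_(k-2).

Using the convergent recurrence p_i = a_i*p_{i-1} + p_{i-2}, q_i = a_i*q_{i-1} + q_{i-2} with p_{-2}=0, p_{-1}=1, q_{-2}=1, q_{-1}=0:
  i=0: a_0=2, p_0 = 2*1 + 0 = 2, q_0 = 2*0 + 1 = 1.
  i=1: a_1=3, p_1 = 3*2 + 1 = 7, q_1 = 3*1 + 0 = 3.
  i=2: a_2=3, p_2 = 3*7 + 2 = 23, q_2 = 3*3 + 1 = 10.
  i=3: a_3=4, p_3 = 4*23 + 7 = 99, q_3 = 4*10 + 3 = 43.

2/1, 7/3, 23/10, 99/43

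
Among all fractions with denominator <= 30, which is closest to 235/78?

Expand x = 235/78 as a continued fraction with the Euclidean algorithm:
  235 = 3*78 + 1, so a_0 = 3.
  78 = 78*1 + 0, so a_1 = 78.
so x = [3; 78].
Convergents (p_i = a_i*p_{i-1} + p_{i-2}, q_i = a_i*q_{i-1} + q_{i-2} with p_{-2}=0, p_{-1}=1, q_{-2}=1, q_{-1}=0), until the denominator exceeds 30:
  i=0: a_0=3, p_0 = 3*1 + 0 = 3, q_0 = 3*0 + 1 = 1.
  i=1: a_1=78, p_1 = 78*3 + 1 = 235, q_1 = 78*1 + 0 = 78.
q_1 = 78 > 30, so the last convergent with denominator <= 30 is p_0/q_0 = 3/1.
The closest fraction with denominator <= 30 is either p_0/q_0 or the intermediate fraction (k*p_0 + p_{-1})/(k*q_0 + q_{-1}) with the largest k >= 1 whose denominator stays <= 30; these approach x as k grows, and every other convergent or intermediate fraction in range is farther away.
Largest k: floor((30 - q_{-1})/q_0) = floor((30 - 0)/1) = 30 (using the seeds p_{-1} = 1, q_{-1} = 0).
That gives (30*3 + 1)/(30*1 + 0) = 91/30.
Compare the errors: |x - 3/1| = |235*1 - 3*78|/(78*1) = 1/78, and |x - 91/30| = |235*30 - 91*78|/(78*30) = 48/2340.
Cross-multiplying, 1*2340 = 2340 < 3744 = 48*78, so 1/78 is smaller: the convergent 3/1 is closer to x than 91/30.

3/1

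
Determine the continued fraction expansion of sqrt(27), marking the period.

Write x_i = (sqrt(27) + m_i)/d_i with (m_0, d_0) = (0, 1). a_0 = floor(sqrt(27)) = 5, since 5^2 = 25 <= 27 < 36 = 6^2.
Iterate m_{i+1} = d_i*a_i - m_i, d_{i+1} = (27 - m_{i+1}^2)/d_i, a_{i+1} = floor((a_0 + m_{i+1})/d_{i+1}):
  m_1 = 1*5 - 0 = 5, d_1 = (27 - 5^2)/1 = 2/1 = 2, a_1 = floor((5 + 5)/2) = 5.
  m_2 = 2*5 - 5 = 5, d_2 = (27 - 5^2)/2 = 2/2 = 1, a_2 = floor((5 + 5)/1) = 10.
  m_3 = 1*10 - 5 = 5, d_3 = (27 - 5^2)/1 = 2/1 = 2: (m_3, d_3) = (m_1, d_1) = (5, 2), so from here the quotients repeat a_1, a_2; the period length is 2.
Hence the expansion of sqrt(27) is a_0 = 5 followed by the repeating block 5, 10 (period 2).

[5; (5, 10)]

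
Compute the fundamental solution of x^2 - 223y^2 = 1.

First expand sqrt(223) as a continued fraction. With x_i = (sqrt(223) + m_i)/d_i and (m_0, d_0) = (0, 1): a_0 = floor(sqrt(223)) = 14, since 14^2 = 196 <= 223 < 225 = 15^2.
Iterate m_{i+1} = d_i*a_i - m_i, d_{i+1} = (223 - m_{i+1}^2)/d_i, a_{i+1} = floor((a_0 + m_{i+1})/d_{i+1}):
  m_1 = 1*14 - 0 = 14, d_1 = (223 - 14^2)/1 = 27/1 = 27, a_1 = floor((14 + 14)/27) = 1.
  m_2 = 27*1 - 14 = 13, d_2 = (223 - 13^2)/27 = 54/27 = 2, a_2 = floor((14 + 13)/2) = 13.
  m_3 = 2*13 - 13 = 13, d_3 = (223 - 13^2)/2 = 54/2 = 27, a_3 = floor((14 + 13)/27) = 1.
  m_4 = 27*1 - 13 = 14, d_4 = (223 - 14^2)/27 = 27/27 = 1, a_4 = floor((14 + 14)/1) = 28.
  m_5 = 1*28 - 14 = 14, d_5 = (223 - 14^2)/1 = 27/1 = 27: (m_5, d_5) = (m_1, d_1) = (14, 27), so from here the quotients repeat a_1, ..., a_4; the period length is 4.
So sqrt(223) = [14; (1, 13, 1, 28)] with period length k = 4.
k is even, so the fundamental solution of x^2 - 223y^2 = 1 is (p_{k-1}, q_{k-1}) = (p_3, q_3); compute convergents through index 3.
Convergents (p_i = a_i*p_{i-1} + p_{i-2}, q_i = a_i*q_{i-1} + q_{i-2} with p_{-2}=0, p_{-1}=1, q_{-2}=1, q_{-1}=0):
  i=0: a_0=14, p_0 = 14*1 + 0 = 14, q_0 = 14*0 + 1 = 1.
  i=1: a_1=1, p_1 = 1*14 + 1 = 15, q_1 = 1*1 + 0 = 1.
  i=2: a_2=13, p_2 = 13*15 + 14 = 209, q_2 = 13*1 + 1 = 14.
  i=3: a_3=1, p_3 = 1*209 + 15 = 224, q_3 = 1*14 + 1 = 15.
Check: 224^2 - 223*15^2 = 50176 - 50175 = 1, so (x, y) = (224, 15) solves the equation, and by the theorem it is the least positive solution.

(x, y) = (224, 15)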